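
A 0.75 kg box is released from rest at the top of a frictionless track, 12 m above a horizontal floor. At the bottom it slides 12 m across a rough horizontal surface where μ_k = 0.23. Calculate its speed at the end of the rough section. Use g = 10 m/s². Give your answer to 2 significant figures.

v = 14 m/s

Energy bookkeeping (friction removes W_f = μ_k N d):
mgh = ½mv² + μ_k m g d
W_f = μ_k mg d = (0.23)(0.75)(10)(12) = 20.70 J
½mv² = mgh − W_f = 90.000 − 20.70 = 69.300 J
v = √(2 × 69.300/0.75) = 13.59 m/s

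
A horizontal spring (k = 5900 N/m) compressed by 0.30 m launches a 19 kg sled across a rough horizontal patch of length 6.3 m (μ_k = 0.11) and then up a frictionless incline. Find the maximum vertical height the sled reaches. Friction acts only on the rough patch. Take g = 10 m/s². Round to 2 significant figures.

h = 0.70 m

Spring energy: E₀ = ½kx² = ½(5900)(0.30)² = 265.50 J
Friction: W_f = μ_k mg d = (0.11)(19)(10)(6.3) = 131.7 J
Energy at base of ramp: E = 265.50 − 131.7 = 133.83 J
At max height all remaining energy is PE: mgh = E ⇒ h = E/(mg) = 133.83/(19 × 10) = 0.7044 m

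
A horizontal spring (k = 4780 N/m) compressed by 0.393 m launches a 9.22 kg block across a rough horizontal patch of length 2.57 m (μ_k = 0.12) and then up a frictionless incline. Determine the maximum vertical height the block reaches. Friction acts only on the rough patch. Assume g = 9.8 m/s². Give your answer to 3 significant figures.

h = 3.78 m

Spring energy: E₀ = ½kx² = ½(4780)(0.393)² = 369.13 J
Friction: W_f = μ_k mg d = (0.12)(9.22)(9.8)(2.57) = 27.87 J
Energy at base of ramp: E = 369.13 − 27.87 = 341.27 J
At max height all remaining energy is PE: mgh = E ⇒ h = E/(mg) = 341.27/(9.22 × 9.8) = 3.777 m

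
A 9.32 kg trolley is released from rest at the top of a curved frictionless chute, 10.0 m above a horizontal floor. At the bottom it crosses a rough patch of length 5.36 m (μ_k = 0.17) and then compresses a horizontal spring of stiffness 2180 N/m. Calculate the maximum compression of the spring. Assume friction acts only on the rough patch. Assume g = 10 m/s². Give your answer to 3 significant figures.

x = 0.882 m

Initial energy: E₁ = mgh = (9.32)(10)(10.0) = 932.00 J
Friction removes W_f = μ_k mg d = (0.17)(9.32)(10)(5.36) = 84.92 J
Energy reaching the spring: E = 932.00 − 84.92 = 847.08 J
At max compression ½kx² = E ⇒ x = √(2E/k) = √(2 × 847.08/2180) = 0.8816 m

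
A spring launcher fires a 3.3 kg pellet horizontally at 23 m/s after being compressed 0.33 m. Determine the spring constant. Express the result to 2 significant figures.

k = 16000 N/m

Spring PE at full compression equals KE at release: ½kx² = ½mv²
k = mv²/x² = (3.3)(23)²/(0.33)² = 16030 N/m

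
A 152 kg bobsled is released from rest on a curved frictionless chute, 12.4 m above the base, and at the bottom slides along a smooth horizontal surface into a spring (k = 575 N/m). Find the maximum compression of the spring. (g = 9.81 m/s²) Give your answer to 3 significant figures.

x = 8.02 m

Energy conservation (no friction) from release to max compression: mgh = ½kx²
x = √(2mgh/k) = √(2 × 152 × 9.81 × 12.4 / 575) = 8.020 m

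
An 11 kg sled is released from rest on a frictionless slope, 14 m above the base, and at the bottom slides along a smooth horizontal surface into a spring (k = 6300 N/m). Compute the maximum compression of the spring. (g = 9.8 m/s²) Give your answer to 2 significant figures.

Energy conservation (no friction) from release to max compression: mgh = ½kx²
x = √(2mgh/k) = √(2 × 11 × 9.8 × 14 / 6300) = 0.6922 m

x = 0.69 m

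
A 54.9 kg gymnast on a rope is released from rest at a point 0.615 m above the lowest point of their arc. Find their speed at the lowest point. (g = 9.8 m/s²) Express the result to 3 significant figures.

v = 3.47 m/s

Mechanical energy is conserved (no friction): mgh = ½mv²
v = √(2gh) = √(2 × 9.8 × 0.615) = √12.054 = 3.472 m/s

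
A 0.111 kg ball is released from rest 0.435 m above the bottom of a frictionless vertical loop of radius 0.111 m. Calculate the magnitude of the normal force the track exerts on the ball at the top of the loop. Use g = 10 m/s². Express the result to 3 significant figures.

Energy from release to top (height 2r): mgh = ½mv_top² + mg(2r)
v_top² = 2g(h − 2r) = 2(10)(0.435 − 0.2220) = 4.2600 m²/s²
At the top, both N and weight point toward the centre: N + mg = mv_top²/r
N = m(v_top²/r − g) = 0.111(4.2600/0.111 − 10) = 3.150 N

N = 3.15 N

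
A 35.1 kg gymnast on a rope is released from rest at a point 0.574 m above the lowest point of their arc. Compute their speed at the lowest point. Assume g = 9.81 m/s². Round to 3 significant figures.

Energy conservation between the two points: mgh = ½mv²
v = √(2gh) = √(2 × 9.81 × 0.574) = √11.262 = 3.356 m/s

v = 3.36 m/s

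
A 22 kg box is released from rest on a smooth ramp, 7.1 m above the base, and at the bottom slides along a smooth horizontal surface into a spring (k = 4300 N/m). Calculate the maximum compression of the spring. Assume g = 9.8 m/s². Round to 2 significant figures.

x = 0.84 m

Energy conservation (no friction) from release to max compression: mgh = ½kx²
x = √(2mgh/k) = √(2 × 22 × 9.8 × 7.1 / 4300) = 0.8438 m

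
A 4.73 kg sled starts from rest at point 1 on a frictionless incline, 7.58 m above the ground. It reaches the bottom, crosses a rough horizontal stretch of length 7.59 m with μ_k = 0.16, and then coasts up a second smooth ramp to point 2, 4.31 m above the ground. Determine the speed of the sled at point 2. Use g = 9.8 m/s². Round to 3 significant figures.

v = 6.35 m/s

Energy at 1: mgh₁ = (4.73)(9.8)(7.58) = 351.36 J
Friction loss: W_f = μ_k mg d = 56.29 J
At 2: ½mv² + mgh₂ = mgh₁ − W_f
½mv² = 351.36 − 56.29 − 199.79 = 95.285 J
v = √(2 × 95.285/4.73) = 6.347 m/s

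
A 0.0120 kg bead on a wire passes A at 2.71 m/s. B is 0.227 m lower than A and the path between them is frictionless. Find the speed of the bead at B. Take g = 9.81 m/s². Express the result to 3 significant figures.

v = 3.43 m/s

Mechanical energy is conserved (no friction): ½mv₀² + mgh = ½mv²
v² = v₀² + 2gh = (2.71)² + 2(9.81)(0.227) = 11.798
v = √11.798 = 3.435 m/s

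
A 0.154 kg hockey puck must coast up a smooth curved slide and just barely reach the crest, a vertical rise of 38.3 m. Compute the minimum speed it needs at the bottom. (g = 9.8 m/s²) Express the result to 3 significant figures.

At the top it is momentarily at rest, so all KE converts to PE: ½mv² = mgh
v = √(2gh) = √(2 × 9.8 × 38.3) = 27.40 m/s

v = 27.4 m/s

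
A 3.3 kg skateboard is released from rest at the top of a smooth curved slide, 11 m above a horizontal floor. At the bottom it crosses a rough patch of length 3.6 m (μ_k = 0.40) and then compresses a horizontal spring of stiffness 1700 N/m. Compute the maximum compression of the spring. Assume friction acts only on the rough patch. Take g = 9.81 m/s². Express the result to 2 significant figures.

Initial energy: E₁ = mgh = (3.3)(9.81)(11) = 356.10 J
Friction removes W_f = μ_k mg d = (0.40)(3.3)(9.81)(3.6) = 46.62 J
Energy reaching the spring: E = 356.10 − 46.62 = 309.49 J
At max compression ½kx² = E ⇒ x = √(2E/k) = √(2 × 309.49/1700) = 0.6034 m

x = 0.60 m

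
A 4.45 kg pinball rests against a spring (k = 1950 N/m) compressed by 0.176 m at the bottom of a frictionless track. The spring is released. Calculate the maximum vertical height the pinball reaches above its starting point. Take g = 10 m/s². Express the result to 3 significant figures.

All spring PE becomes gravitational PE at the highest point: ½kx² = mgh
h = kx²/(2mg) = (1950)(0.176)²/(2 × 4.45 × 10) = 0.6787 m

h = 0.679 m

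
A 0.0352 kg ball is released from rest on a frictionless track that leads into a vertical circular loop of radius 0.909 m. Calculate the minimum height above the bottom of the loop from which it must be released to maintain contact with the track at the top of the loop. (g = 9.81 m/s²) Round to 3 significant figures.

At the top, for minimum speed gravity alone supplies the centripetal force: mg = mv_top²/r ⇒ v_top² = gr = 8.917 m²/s²
Energy conservation from release height h to the top (height 2r): mgh = ½mv_top² + mg(2r)
h = v_top²/(2g) + 2r = r/2 + 2r = 5r/2 = 2.272 m

h = 2.27 m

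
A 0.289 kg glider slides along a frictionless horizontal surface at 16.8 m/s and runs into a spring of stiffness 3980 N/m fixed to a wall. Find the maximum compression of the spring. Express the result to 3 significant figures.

Conservation of energy between contact and max compression: ½mv² = ½kx²
x = v√(m/k) = 16.8 × √(0.289/3980) = 0.1432 m

x = 0.143 m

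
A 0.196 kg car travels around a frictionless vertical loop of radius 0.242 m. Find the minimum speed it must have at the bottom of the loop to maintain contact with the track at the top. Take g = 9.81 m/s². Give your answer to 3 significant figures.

At the top: mg = mv_top²/r ⇒ v_top² = gr = 2.374 m²/s²
Energy from bottom to top (height 2r): ½mv_bot² = ½mv_top² + mg(2r)
v_bot² = gr + 4gr = 5gr = 11.87
v_bot = √(5gr) = 3.445 m/s

v = 3.45 m/s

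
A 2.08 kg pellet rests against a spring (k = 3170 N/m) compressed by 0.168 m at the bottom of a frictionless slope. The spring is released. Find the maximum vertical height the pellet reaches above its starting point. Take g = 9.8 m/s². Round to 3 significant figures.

h = 2.19 m

All spring PE becomes gravitational PE at the highest point: ½kx² = mgh
h = kx²/(2mg) = (3170)(0.168)²/(2 × 2.08 × 9.8) = 2.195 m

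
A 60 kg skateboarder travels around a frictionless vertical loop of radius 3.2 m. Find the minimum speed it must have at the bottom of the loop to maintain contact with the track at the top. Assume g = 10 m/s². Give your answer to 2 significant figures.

At the top: mg = mv_top²/r ⇒ v_top² = gr = 32.00 m²/s²
Energy from bottom to top (height 2r): ½mv_bot² = ½mv_top² + mg(2r)
v_bot² = gr + 4gr = 5gr = 160.0
v_bot = √(5gr) = 12.65 m/s

v = 13 m/s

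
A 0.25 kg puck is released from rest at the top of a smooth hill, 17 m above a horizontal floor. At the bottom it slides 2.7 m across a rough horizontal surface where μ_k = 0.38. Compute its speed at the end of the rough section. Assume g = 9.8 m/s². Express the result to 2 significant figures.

v = 18 m/s

Applying the work–energy principle:
mgh = ½mv² + μ_k m g d
W_f = μ_k mg d = (0.38)(0.25)(9.8)(2.7) = 2.514 J
½mv² = mgh − W_f = 41.650 − 2.514 = 39.136 J
v = √(2 × 39.136/0.25) = 17.69 m/s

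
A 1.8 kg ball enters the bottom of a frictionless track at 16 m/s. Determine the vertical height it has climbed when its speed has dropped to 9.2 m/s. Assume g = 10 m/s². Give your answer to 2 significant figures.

h = 8.6 m

Energy balance between the two points: ½mv₁² = ½mv₂² + mgh
h = (v₁² − v₂²)/(2g) = (16² − 9.2²)/(2 × 10) = 8.568 m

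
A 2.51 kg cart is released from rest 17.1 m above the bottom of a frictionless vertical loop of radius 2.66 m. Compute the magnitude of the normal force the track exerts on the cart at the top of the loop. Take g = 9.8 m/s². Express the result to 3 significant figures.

N = 193 N

Energy from release to top (height 2r): mgh = ½mv_top² + mg(2r)
v_top² = 2g(h − 2r) = 2(9.8)(17.1 − 5.320) = 230.89 m²/s²
At the top, both N and weight point toward the centre: N + mg = mv_top²/r
N = m(v_top²/r − g) = 2.51(230.89/2.66 − 9.8) = 193.3 N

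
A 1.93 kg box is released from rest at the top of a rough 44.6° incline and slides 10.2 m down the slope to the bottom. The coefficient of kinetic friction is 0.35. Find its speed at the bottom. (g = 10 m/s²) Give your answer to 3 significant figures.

Energy: mgh = ½mv² + W_f, with h = L sinθ and W_f = μ_k (mg cosθ) L
mgh = mgL sinθ = (1.93)(10)(10.2)sin44.6° = 138.23 J
W_f = μ_k mg cosθ · L = (0.35)(1.93)(10)cos44.6°·10.2 = 49.06 J
½mv² = 138.23 − 49.06 = 89.167 J
v = √(2 × 89.167/1.93) = 9.613 m/s

v = 9.61 m/s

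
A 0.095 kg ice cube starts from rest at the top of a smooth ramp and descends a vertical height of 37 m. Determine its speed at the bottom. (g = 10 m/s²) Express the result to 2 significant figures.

v = 27 m/s

Equating total energy at the two states: mgh = ½mv²
The mass cancels from both sides.
v = √(2gh) = √(2 × 10 × 37) = √740.00 = 27.20 m/s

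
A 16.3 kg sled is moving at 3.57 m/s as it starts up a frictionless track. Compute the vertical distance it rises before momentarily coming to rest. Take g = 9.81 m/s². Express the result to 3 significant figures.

Setting KE at the bottom equal to PE gained: ½mv² = mgh
h = v²/(2g) = 3.57²/(2 × 9.81) = 0.6496 m

h = 0.650 m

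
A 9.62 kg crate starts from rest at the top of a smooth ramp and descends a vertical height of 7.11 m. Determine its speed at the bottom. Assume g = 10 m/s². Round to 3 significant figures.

By conservation of mechanical energy, mgh = ½mv²
v = √(2gh) = √(2 × 10 × 7.11) = √142.20 = 11.92 m/s

v = 11.9 m/s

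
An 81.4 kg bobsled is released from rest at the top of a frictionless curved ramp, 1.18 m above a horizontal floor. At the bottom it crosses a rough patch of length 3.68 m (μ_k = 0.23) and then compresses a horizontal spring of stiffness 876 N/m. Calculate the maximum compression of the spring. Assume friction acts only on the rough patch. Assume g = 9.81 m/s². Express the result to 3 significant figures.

x = 0.780 m

Initial energy: E₁ = mgh = (81.4)(9.81)(1.18) = 942.27 J
Friction removes W_f = μ_k mg d = (0.23)(81.4)(9.81)(3.68) = 675.9 J
Energy reaching the spring: E = 942.27 − 675.9 = 266.39 J
At max compression ½kx² = E ⇒ x = √(2E/k) = √(2 × 266.39/876) = 0.7799 m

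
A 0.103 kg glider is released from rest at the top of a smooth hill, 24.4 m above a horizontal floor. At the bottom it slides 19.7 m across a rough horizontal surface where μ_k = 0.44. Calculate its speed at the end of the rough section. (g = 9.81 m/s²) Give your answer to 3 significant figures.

v = 17.6 m/s

Energy at the top = energy at the end + work done against friction:
mgh = ½mv² + μ_k m g d
W_f = μ_k mg d = (0.44)(0.103)(9.81)(19.7) = 8.758 J
½mv² = mgh − W_f = 24.654 − 8.758 = 15.896 J
v = √(2 × 15.896/0.103) = 17.57 m/s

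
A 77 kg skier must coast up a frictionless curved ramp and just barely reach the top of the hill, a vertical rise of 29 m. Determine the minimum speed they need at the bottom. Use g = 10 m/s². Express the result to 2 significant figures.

At the top they are momentarily at rest, so all KE converts to PE: ½mv² = mgh
v = √(2gh) = √(2 × 10 × 29) = 24.08 m/s

v = 24 m/s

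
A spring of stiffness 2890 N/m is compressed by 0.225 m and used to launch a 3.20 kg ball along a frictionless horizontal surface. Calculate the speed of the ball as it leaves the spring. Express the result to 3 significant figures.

The ball leaves the spring when the spring is at natural length, so ½kx² = ½mv²
v = x√(k/m) = 0.225 × √(2890/3.20) = 6.762 m/s

v = 6.76 m/s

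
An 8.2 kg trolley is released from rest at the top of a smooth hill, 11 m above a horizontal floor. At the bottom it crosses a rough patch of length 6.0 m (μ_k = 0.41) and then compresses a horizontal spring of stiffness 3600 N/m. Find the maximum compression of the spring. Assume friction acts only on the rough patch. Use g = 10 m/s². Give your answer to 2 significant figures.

Initial energy: E₁ = mgh = (8.2)(10)(11) = 902.00 J
Friction removes W_f = μ_k mg d = (0.41)(8.2)(10)(6.0) = 201.7 J
Energy reaching the spring: E = 902.00 − 201.7 = 700.28 J
At max compression ½kx² = E ⇒ x = √(2E/k) = √(2 × 700.28/3600) = 0.6237 m

x = 0.62 m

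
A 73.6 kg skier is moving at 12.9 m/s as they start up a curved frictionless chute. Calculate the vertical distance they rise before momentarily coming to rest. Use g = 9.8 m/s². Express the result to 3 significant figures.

By energy conservation, ½mv² = mgh
h = v²/(2g) = 12.9²/(2 × 9.8) = 8.490 m

h = 8.49 m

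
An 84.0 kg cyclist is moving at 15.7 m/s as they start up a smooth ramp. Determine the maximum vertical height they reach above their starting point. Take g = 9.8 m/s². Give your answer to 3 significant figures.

Setting KE at the bottom equal to PE gained: ½mv² = mgh
h = v²/(2g) = 15.7²/(2 × 9.8) = 12.58 m

h = 12.6 m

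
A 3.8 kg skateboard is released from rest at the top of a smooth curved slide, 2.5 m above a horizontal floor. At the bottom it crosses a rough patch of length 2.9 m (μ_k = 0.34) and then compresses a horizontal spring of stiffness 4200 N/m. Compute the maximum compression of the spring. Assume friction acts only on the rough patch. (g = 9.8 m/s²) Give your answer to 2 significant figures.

Initial energy: E₁ = mgh = (3.8)(9.8)(2.5) = 93.100 J
Friction removes W_f = μ_k mg d = (0.34)(3.8)(9.8)(2.9) = 36.72 J
Energy reaching the spring: E = 93.100 − 36.72 = 56.381 J
At max compression ½kx² = E ⇒ x = √(2E/k) = √(2 × 56.381/4200) = 0.1639 m

x = 0.16 m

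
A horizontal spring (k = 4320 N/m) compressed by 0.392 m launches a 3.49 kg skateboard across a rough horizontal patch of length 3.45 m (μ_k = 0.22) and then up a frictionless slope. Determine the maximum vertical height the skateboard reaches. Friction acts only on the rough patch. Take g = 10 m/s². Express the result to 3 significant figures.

Spring energy: E₀ = ½kx² = ½(4320)(0.392)² = 331.91 J
Friction: W_f = μ_k mg d = (0.22)(3.49)(10)(3.45) = 26.49 J
Energy at base of ramp: E = 331.91 − 26.49 = 305.43 J
At max height all remaining energy is PE: mgh = E ⇒ h = E/(mg) = 305.43/(3.49 × 10) = 8.751 m

h = 8.75 m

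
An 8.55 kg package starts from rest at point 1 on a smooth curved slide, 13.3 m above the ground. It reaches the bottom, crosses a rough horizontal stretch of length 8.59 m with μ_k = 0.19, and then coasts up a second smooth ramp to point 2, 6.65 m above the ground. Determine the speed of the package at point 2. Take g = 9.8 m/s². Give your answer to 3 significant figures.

v = 9.92 m/s

Energy at 1: mgh₁ = (8.55)(9.8)(13.3) = 1114.4 J
Friction loss: W_f = μ_k mg d = 136.8 J
At 2: ½mv² + mgh₂ = mgh₁ − W_f
½mv² = 1114.4 − 136.8 − 557.20 = 420.45 J
v = √(2 × 420.45/8.55) = 9.917 m/s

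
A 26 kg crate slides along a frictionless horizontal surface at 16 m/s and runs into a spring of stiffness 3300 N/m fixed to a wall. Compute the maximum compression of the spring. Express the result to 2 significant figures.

x = 1.4 m

At max compression the crate is momentarily at rest: ½mv² = ½kx²
x = v√(m/k) = 16 × √(26/3300) = 1.420 m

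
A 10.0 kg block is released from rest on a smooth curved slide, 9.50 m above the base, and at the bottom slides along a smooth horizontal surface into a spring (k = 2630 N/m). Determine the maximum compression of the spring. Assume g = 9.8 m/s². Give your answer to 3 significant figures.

x = 0.841 m

Energy conservation (no friction) from release to max compression: mgh = ½kx²
x = √(2mgh/k) = √(2 × 10.0 × 9.8 × 9.50 / 2630) = 0.8414 m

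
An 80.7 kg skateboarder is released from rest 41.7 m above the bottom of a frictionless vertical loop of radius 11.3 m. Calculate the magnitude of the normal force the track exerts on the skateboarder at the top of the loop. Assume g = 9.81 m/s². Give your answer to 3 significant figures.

N = 1880 N

Energy from release to top (height 2r): mgh = ½mv_top² + mg(2r)
v_top² = 2g(h − 2r) = 2(9.81)(41.7 − 22.60) = 374.74 m²/s²
At the top, both N and weight point toward the centre: N + mg = mv_top²/r
N = m(v_top²/r − g) = 80.7(374.74/11.3 − 9.81) = 1885 N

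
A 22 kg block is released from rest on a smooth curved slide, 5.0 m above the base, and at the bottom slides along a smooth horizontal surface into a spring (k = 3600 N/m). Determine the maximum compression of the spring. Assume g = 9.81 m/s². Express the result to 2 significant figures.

Gravitational PE at the top equals spring PE at max compression: mgh = ½kx²
x = √(2mgh/k) = √(2 × 22 × 9.81 × 5.0 / 3600) = 0.7743 m

x = 0.77 m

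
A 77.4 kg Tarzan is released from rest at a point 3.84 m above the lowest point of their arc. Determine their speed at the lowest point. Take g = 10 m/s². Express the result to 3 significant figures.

v = 8.76 m/s

By conservation of mechanical energy, mgh = ½mv²
v = √(2gh) = √(2 × 10 × 3.84) = √76.800 = 8.764 m/s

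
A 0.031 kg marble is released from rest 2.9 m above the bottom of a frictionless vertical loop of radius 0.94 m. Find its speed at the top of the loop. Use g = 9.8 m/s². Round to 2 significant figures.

Energy conservation: mgh = ½mv_top² + mg(2r)
v_top² = 2g(h − 2r) = 2(9.8)(2.9 − 1.880) = 19.99
v_top = 4.471 m/s

v = 4.5 m/s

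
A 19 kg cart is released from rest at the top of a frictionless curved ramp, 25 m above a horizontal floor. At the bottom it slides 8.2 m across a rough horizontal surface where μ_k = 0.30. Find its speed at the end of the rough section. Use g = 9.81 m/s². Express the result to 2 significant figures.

Applying the work–energy principle:
mgh = ½mv² + μ_k m g d
W_f = μ_k mg d = (0.30)(19)(9.81)(8.2) = 458.5 J
½mv² = mgh − W_f = 4659.8 − 458.5 = 4201.2 J
v = √(2 × 4201.2/19) = 21.03 m/s

v = 21 m/s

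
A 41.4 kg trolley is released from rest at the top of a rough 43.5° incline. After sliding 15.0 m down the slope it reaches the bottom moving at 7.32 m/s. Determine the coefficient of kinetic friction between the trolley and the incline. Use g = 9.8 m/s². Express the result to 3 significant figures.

Energy balance down the incline: mg L sinθ − ½mv² = μ_k (mg cosθ) L
mgL sinθ = 4189.2 J; ½mv² = 1109.2 J
W_f = 4189.2 − 1109.2 = 3080 J
μ_k = W_f/(mg cosθ · L) = 3080/(294.3 × 15.0) = 0.6977

μ_k = 0.698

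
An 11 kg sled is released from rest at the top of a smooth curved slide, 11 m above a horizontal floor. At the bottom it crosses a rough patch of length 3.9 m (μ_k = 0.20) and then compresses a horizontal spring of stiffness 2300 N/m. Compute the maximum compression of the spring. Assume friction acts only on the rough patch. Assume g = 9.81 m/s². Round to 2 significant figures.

x = 0.98 m

Initial energy: E₁ = mgh = (11)(9.81)(11) = 1187.0 J
Friction removes W_f = μ_k mg d = (0.20)(11)(9.81)(3.9) = 84.17 J
Energy reaching the spring: E = 1187.0 − 84.17 = 1102.8 J
At max compression ½kx² = E ⇒ x = √(2E/k) = √(2 × 1102.8/2300) = 0.9793 m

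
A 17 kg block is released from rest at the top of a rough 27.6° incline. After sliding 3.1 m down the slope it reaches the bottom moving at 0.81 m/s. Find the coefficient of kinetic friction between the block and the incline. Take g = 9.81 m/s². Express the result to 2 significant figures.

The energy dissipated by friction is the PE lost minus the KE gained:
mgL sinθ = 239.52 J; ½mv² = 5.5769 J
W_f = 239.52 − 5.5769 = 233.9 J
μ_k = W_f/(mg cosθ · L) = 233.9/(147.8 × 3.1) = 0.5106

μ_k = 0.51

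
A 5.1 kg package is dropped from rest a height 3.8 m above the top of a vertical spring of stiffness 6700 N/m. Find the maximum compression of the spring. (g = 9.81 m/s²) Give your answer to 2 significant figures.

Measuring PE from the top of the relaxed spring, at max compression the package has dropped H + x with zero KE, so:
mg(H + x) = ½kx²
½(6700)x² − (5.1)(9.81)x − (5.1)(9.81)(3.8) = 0
3350x² − 50.03x − 190.1 = 0
x = [50.03 + √(2503 + 2.5476e+06)]/(2 × 3350) = 0.2458 m

x = 0.25 m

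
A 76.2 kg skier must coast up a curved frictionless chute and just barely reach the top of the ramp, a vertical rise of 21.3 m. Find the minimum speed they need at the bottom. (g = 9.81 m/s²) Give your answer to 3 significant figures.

v = 20.4 m/s

At the top they are momentarily at rest, so all KE converts to PE: ½mv² = mgh
v = √(2gh) = √(2 × 9.81 × 21.3) = 20.44 m/s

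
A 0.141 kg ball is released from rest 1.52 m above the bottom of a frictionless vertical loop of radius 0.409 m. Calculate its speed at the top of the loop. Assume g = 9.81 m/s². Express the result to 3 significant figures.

v = 3.71 m/s

Energy conservation: mgh = ½mv_top² + mg(2r)
v_top² = 2g(h − 2r) = 2(9.81)(1.52 − 0.8180) = 13.77
v_top = 3.711 m/s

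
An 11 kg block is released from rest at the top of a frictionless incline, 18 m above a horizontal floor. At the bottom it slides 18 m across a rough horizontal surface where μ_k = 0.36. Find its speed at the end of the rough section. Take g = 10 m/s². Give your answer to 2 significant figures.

v = 15 m/s

Energy at the top = energy at the end + work done against friction:
mgh = ½mv² + μ_k m g d
W_f = μ_k mg d = (0.36)(11)(10)(18) = 712.8 J
½mv² = mgh − W_f = 1980.0 − 712.8 = 1267.2 J
v = √(2 × 1267.2/11) = 15.18 m/s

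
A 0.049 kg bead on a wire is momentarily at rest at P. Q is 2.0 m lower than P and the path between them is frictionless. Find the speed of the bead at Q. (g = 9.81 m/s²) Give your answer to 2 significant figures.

By conservation of mechanical energy, mgh = ½mv²
The mass cancels from both sides.
v = √(2gh) = √(2 × 9.81 × 2.0) = √39.240 = 6.264 m/s

v = 6.3 m/s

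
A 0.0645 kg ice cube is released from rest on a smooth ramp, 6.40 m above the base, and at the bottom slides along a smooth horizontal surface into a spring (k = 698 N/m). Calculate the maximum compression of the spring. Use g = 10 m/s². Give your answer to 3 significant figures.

x = 0.109 m

Gravitational PE at the top equals spring PE at max compression: mgh = ½kx²
x = √(2mgh/k) = √(2 × 0.0645 × 10 × 6.40 / 698) = 0.1088 m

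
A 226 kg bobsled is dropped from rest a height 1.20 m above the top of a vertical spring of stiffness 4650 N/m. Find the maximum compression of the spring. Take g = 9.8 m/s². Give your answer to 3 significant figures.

x = 1.65 m

Measuring PE from the top of the relaxed spring, at max compression the bobsled has dropped H + x with zero KE, so:
mg(H + x) = ½kx²
½(4650)x² − (226)(9.8)x − (226)(9.8)(1.20) = 0
2325x² − 2215x − 2658 = 0
x = [2215 + √(4.905e+06 + 2.4717e+07)]/(2 × 2325) = 1.647 m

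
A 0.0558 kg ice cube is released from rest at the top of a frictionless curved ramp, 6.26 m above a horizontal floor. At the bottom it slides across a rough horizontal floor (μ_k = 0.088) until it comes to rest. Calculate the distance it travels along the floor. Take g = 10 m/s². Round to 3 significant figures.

Energy bookkeeping (friction removes W_f = μ_k N d):
At rest all PE has been dissipated by friction: mgh = μ_k m g d
d = h/μ_k = 6.26/0.088 = 71.14 m

d = 71.1 m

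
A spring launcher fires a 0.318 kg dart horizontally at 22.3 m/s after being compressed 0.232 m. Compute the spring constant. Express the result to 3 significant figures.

k = 2940 N/m

½kx² = ½mv²
k = mv²/x² = (0.318)(22.3)²/(0.232)² = 2938 N/m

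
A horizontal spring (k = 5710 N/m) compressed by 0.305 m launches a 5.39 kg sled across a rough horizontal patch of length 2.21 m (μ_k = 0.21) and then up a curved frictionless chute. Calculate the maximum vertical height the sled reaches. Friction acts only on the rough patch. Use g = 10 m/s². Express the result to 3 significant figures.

h = 4.46 m

Spring energy: E₀ = ½kx² = ½(5710)(0.305)² = 265.59 J
Friction: W_f = μ_k mg d = (0.21)(5.39)(10)(2.21) = 25.01 J
Energy at base of ramp: E = 265.59 − 25.01 = 240.57 J
At max height all remaining energy is PE: mgh = E ⇒ h = E/(mg) = 240.57/(5.39 × 10) = 4.463 m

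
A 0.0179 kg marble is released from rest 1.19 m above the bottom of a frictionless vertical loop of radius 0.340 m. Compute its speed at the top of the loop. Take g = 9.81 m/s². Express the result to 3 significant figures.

v = 3.16 m/s

Energy conservation: mgh = ½mv_top² + mg(2r)
v_top² = 2g(h − 2r) = 2(9.81)(1.19 − 0.6800) = 10.01
v_top = 3.163 m/s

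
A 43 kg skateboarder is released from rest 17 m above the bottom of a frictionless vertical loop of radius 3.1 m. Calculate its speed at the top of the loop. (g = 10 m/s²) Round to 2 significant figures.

v = 15 m/s

Energy conservation: mgh = ½mv_top² + mg(2r)
v_top² = 2g(h − 2r) = 2(10)(17 − 6.200) = 216.0
v_top = 14.70 m/s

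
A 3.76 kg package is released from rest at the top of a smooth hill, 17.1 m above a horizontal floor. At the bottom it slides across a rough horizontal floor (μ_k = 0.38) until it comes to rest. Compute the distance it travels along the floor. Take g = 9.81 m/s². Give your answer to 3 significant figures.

d = 45.0 m

Energy bookkeeping (friction removes W_f = μ_k N d):
At rest all PE has been dissipated by friction: mgh = μ_k m g d
d = h/μ_k = 17.1/0.38 = 45.00 m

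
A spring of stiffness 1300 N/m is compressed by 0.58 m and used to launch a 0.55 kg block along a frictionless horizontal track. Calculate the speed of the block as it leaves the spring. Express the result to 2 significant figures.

v = 28 m/s

Conservation of energy: ½kx² = ½mv²
v = x√(k/m) = 0.58 × √(1300/0.55) = 28.20 m/s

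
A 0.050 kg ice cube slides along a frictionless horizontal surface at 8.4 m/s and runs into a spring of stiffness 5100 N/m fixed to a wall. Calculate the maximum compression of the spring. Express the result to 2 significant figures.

All KE is stored as spring PE at maximum compression: ½mv² = ½kx²
x = v√(m/k) = 8.4 × √(0.050/5100) = 0.02630 m

x = 0.026 m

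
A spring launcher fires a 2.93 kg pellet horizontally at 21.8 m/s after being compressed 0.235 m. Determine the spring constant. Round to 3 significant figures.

k = 25200 N/m

Spring PE at full compression equals KE at release: ½kx² = ½mv²
k = mv²/x² = (2.93)(21.8)²/(0.235)² = 25214 N/m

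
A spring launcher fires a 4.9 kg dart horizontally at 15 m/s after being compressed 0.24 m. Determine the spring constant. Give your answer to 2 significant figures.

Energy stored in the spring equals the launch KE: ½kx² = ½mv²
k = mv²/x² = (4.9)(15)²/(0.24)² = 19141 N/m

k = 19000 N/m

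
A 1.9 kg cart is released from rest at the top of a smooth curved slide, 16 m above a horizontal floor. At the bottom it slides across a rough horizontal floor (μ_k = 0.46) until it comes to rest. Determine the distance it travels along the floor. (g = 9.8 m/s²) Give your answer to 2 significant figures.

Energy at the top = energy at the end + work done against friction:
At rest all PE has been dissipated by friction: mgh = μ_k m g d
d = h/μ_k = 16/0.46 = 34.78 m

d = 35 m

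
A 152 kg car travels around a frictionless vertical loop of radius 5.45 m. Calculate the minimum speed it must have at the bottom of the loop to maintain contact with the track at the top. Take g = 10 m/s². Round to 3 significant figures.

At the top: mg = mv_top²/r ⇒ v_top² = gr = 54.50 m²/s²
Energy from bottom to top (height 2r): ½mv_bot² = ½mv_top² + mg(2r)
v_bot² = gr + 4gr = 5gr = 272.5
v_bot = √(5gr) = 16.51 m/s

v = 16.5 m/s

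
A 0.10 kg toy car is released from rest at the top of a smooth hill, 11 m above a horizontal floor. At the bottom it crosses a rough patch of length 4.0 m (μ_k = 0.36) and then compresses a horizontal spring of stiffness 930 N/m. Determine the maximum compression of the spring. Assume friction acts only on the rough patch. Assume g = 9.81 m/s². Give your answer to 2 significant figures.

x = 0.14 m

Initial energy: E₁ = mgh = (0.10)(9.81)(11) = 10.791 J
Friction removes W_f = μ_k mg d = (0.36)(0.10)(9.81)(4.0) = 1.413 J
Energy reaching the spring: E = 10.791 − 1.413 = 9.3784 J
At max compression ½kx² = E ⇒ x = √(2E/k) = √(2 × 9.3784/930) = 0.1420 m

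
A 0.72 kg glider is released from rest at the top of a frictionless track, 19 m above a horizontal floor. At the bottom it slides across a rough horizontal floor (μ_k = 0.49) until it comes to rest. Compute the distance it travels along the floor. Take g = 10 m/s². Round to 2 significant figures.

d = 39 m

Applying the work–energy principle:
At rest all PE has been dissipated by friction: mgh = μ_k m g d
d = h/μ_k = 19/0.49 = 38.78 m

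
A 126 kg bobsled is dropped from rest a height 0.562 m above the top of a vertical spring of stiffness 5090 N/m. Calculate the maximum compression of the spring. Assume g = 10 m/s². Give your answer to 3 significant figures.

x = 0.830 m

Let x be the compression. The total drop is H + x, and the bobsled is instantaneously at rest at max compression, so energy conservation gives:
mg(H + x) = ½kx²
½(5090)x² − (126)(10)x − (126)(10)(0.562) = 0
2545x² − 1260x − 708.1 = 0
x = [1260 + √(1.588e+06 + 7.2087e+06)]/(2 × 2545) = 0.8302 m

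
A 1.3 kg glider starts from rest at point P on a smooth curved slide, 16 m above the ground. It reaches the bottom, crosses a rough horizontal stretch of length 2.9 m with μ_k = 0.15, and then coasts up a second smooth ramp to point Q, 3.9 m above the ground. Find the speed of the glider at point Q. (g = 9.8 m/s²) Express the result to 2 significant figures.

v = 15 m/s

Energy at P: mgh₁ = (1.3)(9.8)(16) = 203.84 J
Friction loss: W_f = μ_k mg d = 5.542 J
At Q: ½mv² + mgh₂ = mgh₁ − W_f
½mv² = 203.84 − 5.542 − 49.686 = 148.61 J
v = √(2 × 148.61/1.3) = 15.12 m/s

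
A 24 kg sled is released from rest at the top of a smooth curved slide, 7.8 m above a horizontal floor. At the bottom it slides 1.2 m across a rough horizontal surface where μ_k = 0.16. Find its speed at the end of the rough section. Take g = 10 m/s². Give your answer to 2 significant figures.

Energy at the top = energy at the end + work done against friction:
mgh = ½mv² + μ_k m g d
W_f = μ_k mg d = (0.16)(24)(10)(1.2) = 46.08 J
½mv² = mgh − W_f = 1872.0 − 46.08 = 1825.9 J
v = √(2 × 1825.9/24) = 12.34 m/s

v = 12 m/s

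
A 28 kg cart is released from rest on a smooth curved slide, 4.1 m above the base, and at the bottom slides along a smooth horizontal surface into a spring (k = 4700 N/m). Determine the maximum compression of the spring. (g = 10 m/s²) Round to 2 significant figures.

x = 0.70 m

At max compression the cart is momentarily at rest: mgh = ½kx²
x = √(2mgh/k) = √(2 × 28 × 10 × 4.1 / 4700) = 0.6989 m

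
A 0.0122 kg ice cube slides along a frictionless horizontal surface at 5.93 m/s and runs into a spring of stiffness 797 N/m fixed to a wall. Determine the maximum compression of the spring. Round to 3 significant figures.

Conservation of energy between contact and max compression: ½mv² = ½kx²
x = v√(m/k) = 5.93 × √(0.0122/797) = 0.02320 m

x = 0.0232 m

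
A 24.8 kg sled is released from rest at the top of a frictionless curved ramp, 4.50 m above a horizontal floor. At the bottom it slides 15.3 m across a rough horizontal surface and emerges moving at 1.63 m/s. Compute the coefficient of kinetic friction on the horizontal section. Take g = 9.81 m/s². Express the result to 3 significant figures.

μ_k = 0.285

Energy at the top = energy at the end + work done against friction:
mgh = ½mv² + μ_k m g d
mgh = 1094.8 J; ½mv² = 32.946 J
W_f = 1094.8 − 32.946 = 1062 J
μ_k = W_f/(mg·d) = 1062/(243.3 × 15.3) = 0.2853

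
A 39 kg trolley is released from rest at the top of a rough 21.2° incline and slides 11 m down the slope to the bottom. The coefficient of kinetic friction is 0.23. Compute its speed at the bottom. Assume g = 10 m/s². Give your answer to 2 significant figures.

Work–energy: mg(L sinθ) − μ_k(mg cosθ)L = ½mv²
mgh = mgL sinθ = (39)(10)(11)sin21.2° = 1551.4 J
W_f = μ_k mg cosθ · L = (0.23)(39)(10)cos21.2°·11 = 919.9 J
½mv² = 1551.4 − 919.9 = 631.45 J
v = √(2 × 631.45/39) = 5.691 m/s

v = 5.7 m/s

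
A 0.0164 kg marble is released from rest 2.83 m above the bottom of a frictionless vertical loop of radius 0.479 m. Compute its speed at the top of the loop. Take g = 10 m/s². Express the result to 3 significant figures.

v = 6.12 m/s

Energy conservation: mgh = ½mv_top² + mg(2r)
v_top² = 2g(h − 2r) = 2(10)(2.83 − 0.9580) = 37.44
v_top = 6.119 m/s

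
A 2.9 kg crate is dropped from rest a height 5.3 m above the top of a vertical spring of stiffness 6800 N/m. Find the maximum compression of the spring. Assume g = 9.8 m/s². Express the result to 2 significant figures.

Let x be the compression. The total drop is H + x, and the crate is instantaneously at rest at max compression, so energy conservation gives:
mg(H + x) = ½kx²
½(6800)x² − (2.9)(9.8)x − (2.9)(9.8)(5.3) = 0
3400x² − 28.42x − 150.6 = 0
x = [28.42 + √(807.7 + 2.0485e+06)]/(2 × 3400) = 0.2147 m

x = 0.21 m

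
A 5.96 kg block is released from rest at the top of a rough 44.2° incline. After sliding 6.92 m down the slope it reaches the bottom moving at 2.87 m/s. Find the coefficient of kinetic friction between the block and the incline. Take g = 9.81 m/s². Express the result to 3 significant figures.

μ_k = 0.888

Energy balance down the incline: mg L sinθ − ½mv² = μ_k (mg cosθ) L
mgL sinθ = 282.07 J; ½mv² = 24.546 J
W_f = 282.07 − 24.546 = 257.5 J
μ_k = W_f/(mg cosθ · L) = 257.5/(41.92 × 6.92) = 0.8878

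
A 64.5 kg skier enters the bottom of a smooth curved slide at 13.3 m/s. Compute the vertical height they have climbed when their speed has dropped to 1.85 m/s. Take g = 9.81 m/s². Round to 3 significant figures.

h = 8.84 m

Energy balance between the two points: ½mv₁² = ½mv₂² + mgh
h = (v₁² − v₂²)/(2g) = (13.3² − 1.85²)/(2 × 9.81) = 8.841 m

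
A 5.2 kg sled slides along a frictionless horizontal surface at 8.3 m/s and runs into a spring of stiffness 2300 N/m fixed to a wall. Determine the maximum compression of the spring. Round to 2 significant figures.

x = 0.39 m

All KE is stored as spring PE at maximum compression: ½mv² = ½kx²
x = v√(m/k) = 8.3 × √(5.2/2300) = 0.3947 m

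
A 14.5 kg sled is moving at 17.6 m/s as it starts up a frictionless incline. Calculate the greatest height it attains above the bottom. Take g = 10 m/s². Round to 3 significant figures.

h = 15.5 m

By energy conservation, ½mv² = mgh
h = v²/(2g) = 17.6²/(2 × 10) = 15.49 m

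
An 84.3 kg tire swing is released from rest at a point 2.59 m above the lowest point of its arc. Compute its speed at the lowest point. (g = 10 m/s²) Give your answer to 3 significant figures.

Mechanical energy is conserved (no friction): mgh = ½mv²
The mass cancels from both sides.
v = √(2gh) = √(2 × 10 × 2.59) = √51.800 = 7.197 m/s

v = 7.20 m/s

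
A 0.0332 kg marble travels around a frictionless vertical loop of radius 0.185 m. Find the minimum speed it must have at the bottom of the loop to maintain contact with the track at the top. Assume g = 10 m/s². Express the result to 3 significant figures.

At the top: mg = mv_top²/r ⇒ v_top² = gr = 1.850 m²/s²
Energy from bottom to top (height 2r): ½mv_bot² = ½mv_top² + mg(2r)
v_bot² = gr + 4gr = 5gr = 9.250
v_bot = √(5gr) = 3.041 m/s

v = 3.04 m/s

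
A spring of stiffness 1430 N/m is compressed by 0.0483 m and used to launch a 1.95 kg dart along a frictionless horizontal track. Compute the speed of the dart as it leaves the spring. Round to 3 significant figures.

Spring PE converts entirely to kinetic energy: ½kx² = ½mv²
v = x√(k/m) = 0.0483 × √(1430/1.95) = 1.308 m/s

v = 1.31 m/s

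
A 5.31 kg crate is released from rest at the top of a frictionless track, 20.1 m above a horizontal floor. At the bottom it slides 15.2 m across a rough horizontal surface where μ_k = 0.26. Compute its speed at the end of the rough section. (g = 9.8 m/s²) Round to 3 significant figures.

Energy at the top = energy at the end + work done against friction:
mgh = ½mv² + μ_k m g d
W_f = μ_k mg d = (0.26)(5.31)(9.8)(15.2) = 205.7 J
½mv² = mgh − W_f = 1046.0 − 205.7 = 840.31 J
v = √(2 × 840.31/5.31) = 17.79 m/s

v = 17.8 m/s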